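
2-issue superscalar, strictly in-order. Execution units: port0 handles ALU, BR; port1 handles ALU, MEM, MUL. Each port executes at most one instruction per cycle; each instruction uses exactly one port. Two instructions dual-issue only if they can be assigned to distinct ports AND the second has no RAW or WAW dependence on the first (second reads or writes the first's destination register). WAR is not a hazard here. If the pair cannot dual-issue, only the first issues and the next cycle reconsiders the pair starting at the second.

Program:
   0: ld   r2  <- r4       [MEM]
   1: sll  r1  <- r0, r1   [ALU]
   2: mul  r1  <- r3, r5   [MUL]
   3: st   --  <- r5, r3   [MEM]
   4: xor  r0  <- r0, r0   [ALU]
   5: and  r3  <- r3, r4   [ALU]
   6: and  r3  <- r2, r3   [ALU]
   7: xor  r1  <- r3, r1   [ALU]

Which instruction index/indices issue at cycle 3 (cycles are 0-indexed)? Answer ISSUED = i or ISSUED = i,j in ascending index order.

  cy0 -> i0,i1 (ld.MEM;sll.ALU) pair
  cy1 -> i2 (mul.MUL) no-port MUL/MEM
  cy2 -> i3,i4 (st.MEM;xor.ALU) pair
  cy3 -> i5 (and.ALU) RAW+WAW r3
  cy4 -> i6 (and.ALU) RAW r3
  cy5 -> i7 (xor.ALU) tail

ISSUED = 5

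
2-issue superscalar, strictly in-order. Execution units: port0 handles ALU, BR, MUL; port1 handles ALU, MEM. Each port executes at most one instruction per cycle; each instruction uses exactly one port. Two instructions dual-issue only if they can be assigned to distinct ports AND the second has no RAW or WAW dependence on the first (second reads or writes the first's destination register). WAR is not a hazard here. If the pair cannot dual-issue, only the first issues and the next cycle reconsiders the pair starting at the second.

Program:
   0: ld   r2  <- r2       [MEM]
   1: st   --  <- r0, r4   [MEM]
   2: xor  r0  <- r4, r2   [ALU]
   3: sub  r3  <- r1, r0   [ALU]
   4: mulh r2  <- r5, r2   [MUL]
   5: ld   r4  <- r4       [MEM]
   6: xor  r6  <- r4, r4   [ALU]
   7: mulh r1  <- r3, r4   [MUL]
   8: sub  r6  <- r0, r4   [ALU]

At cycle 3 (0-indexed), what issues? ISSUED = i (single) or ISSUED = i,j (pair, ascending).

ISSUED = 5

#0 head=0: ld i0 no-port MEM/MEM
#1 head=1: st xor i1+i2 dual
#2 head=3: sub mulh i3+i4 dual
#3 head=5: ld i5 RAW r4
#4 head=6: xor mulh i6+i7 dual
#5 head=8: sub i8 tail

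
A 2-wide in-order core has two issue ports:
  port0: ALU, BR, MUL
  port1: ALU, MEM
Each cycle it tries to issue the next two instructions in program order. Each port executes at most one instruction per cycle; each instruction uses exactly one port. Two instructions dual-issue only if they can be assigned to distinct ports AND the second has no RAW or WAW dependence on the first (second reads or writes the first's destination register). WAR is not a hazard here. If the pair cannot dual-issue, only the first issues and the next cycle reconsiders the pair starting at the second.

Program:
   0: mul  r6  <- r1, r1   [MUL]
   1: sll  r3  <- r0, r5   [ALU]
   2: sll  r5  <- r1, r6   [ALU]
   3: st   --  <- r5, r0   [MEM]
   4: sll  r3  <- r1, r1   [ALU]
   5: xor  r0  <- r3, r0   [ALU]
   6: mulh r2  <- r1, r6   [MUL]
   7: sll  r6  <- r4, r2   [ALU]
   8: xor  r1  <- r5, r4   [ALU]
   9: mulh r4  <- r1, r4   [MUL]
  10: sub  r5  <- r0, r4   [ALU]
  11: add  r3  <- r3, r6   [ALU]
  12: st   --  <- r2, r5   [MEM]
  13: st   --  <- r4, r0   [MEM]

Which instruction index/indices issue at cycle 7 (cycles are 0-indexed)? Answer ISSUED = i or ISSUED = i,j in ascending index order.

[0] i0+i1  mul.MUL+sll.ALU  -- 2-wide
[1] i2  sll.ALU  -- RAW r5
[2] i3+i4  st.MEM+sll.ALU  -- 2-wide
[3] i5+i6  xor.ALU+mulh.MUL  -- 2-wide
[4] i7+i8  sll.ALU+xor.ALU  -- 2-wide
[5] i9  mulh.MUL  -- RAW r4
[6] i10+i11  sub.ALU+add.ALU  -- 2-wide
[7] i12  st.MEM  -- no-port MEM/MEM
[8] i13  st.MEM  -- tail

ISSUED = 12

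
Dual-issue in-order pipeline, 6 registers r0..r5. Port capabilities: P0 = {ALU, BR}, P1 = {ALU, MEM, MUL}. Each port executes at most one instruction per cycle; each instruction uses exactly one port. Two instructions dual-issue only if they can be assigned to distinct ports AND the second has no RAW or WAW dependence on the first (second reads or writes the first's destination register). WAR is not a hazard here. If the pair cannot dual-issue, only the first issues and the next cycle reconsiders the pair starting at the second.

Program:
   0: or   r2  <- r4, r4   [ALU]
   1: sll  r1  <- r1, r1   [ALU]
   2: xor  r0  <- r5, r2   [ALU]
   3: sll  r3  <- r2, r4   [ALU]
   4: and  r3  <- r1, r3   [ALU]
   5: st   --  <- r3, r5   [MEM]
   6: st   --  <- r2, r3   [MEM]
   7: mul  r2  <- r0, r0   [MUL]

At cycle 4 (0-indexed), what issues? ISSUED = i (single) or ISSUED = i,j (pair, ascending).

0. or.ALU/sll.ALU @i0/i1  | 2-wide
1. xor.ALU/sll.ALU @i2/i3  | 2-wide
2. and.ALU @i4  | RAW r3
3. st.MEM @i5  | no-port MEM/MEM
4. st.MEM @i6  | no-port MEM/MUL
5. mul.MUL @i7  | tail

ISSUED = 6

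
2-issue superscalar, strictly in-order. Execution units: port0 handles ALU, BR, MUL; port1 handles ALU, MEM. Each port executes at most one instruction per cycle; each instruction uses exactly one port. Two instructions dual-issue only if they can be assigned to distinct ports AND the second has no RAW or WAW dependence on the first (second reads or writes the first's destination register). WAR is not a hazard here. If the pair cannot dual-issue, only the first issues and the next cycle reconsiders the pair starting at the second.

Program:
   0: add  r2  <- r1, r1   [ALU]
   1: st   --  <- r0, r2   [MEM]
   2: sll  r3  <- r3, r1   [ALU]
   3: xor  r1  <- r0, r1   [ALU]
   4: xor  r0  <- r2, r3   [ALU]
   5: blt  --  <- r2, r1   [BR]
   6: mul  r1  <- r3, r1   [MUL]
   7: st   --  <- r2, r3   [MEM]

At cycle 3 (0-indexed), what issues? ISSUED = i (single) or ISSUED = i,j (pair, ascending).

  cy0 -> i0 (add) RAW r2
  cy1 -> i1/i2 (st;sll) 2-wide
  cy2 -> i3/i4 (xor;xor) 2-wide
  cy3 -> i5 (blt) no-port BR/MUL
  cy4 -> i6/i7 (mul;st) 2-wide

ISSUED = 5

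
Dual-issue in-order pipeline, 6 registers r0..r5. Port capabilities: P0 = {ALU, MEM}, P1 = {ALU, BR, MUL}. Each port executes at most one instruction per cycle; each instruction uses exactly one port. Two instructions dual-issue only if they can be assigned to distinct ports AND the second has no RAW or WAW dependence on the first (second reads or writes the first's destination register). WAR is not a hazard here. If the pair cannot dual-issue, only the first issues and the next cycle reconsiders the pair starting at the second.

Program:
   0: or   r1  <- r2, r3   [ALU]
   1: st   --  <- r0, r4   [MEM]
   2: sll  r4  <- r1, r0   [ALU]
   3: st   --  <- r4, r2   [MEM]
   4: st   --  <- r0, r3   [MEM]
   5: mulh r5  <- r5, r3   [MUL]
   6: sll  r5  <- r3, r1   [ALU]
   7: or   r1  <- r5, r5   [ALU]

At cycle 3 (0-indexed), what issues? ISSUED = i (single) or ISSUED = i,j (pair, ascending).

0. or.ALU/st.MEM @i0/i1  | pair
1. sll.ALU @i2  | RAW r4
2. st.MEM @i3  | no-port MEM/MEM
3. st.MEM/mulh.MUL @i4/i5  | pair
4. sll.ALU @i6  | RAW r5
5. or.ALU @i7  | tail

ISSUED = 4,5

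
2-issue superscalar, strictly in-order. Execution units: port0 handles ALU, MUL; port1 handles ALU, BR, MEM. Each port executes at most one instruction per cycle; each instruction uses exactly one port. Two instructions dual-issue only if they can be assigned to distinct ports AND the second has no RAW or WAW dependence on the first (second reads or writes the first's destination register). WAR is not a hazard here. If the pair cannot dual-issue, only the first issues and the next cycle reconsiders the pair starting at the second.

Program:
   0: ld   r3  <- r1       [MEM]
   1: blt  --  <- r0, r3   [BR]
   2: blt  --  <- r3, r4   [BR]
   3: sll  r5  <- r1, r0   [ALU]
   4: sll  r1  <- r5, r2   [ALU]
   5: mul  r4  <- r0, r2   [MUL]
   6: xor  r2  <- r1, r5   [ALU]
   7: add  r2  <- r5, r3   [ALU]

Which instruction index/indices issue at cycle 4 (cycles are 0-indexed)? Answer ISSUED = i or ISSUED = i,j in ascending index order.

ISSUED = 6

c0: i0 ld  no-port MEM/BR
c1: i1 blt  no-port BR/BR
c2: i2+i3 blt;sll  pair
c3: i4+i5 sll;mul  pair
c4: i6 xor  WAW r2
c5: i7 add  tail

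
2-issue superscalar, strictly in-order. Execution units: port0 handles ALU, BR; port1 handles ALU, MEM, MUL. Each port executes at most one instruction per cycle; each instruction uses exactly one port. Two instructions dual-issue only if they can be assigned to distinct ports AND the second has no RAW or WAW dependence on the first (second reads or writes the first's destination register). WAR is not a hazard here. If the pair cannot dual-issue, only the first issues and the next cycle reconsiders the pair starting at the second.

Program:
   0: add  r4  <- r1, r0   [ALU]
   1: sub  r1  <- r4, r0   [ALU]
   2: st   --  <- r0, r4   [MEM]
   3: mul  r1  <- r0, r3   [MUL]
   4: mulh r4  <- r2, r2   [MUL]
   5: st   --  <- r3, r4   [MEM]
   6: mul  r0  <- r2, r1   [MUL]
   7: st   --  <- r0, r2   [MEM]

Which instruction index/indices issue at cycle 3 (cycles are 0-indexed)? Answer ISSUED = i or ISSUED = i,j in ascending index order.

ISSUED = 4

#0 head=0: add.ALU i0 RAW r4
#1 head=1: sub.ALU st.MEM i1+i2 pair
#2 head=3: mul.MUL i3 no-port MUL/MUL
#3 head=4: mulh.MUL i4 no-port MUL/MEM
#4 head=5: st.MEM i5 no-port MEM/MUL
#5 head=6: mul.MUL i6 no-port MUL/MEM
#6 head=7: st.MEM i7 tail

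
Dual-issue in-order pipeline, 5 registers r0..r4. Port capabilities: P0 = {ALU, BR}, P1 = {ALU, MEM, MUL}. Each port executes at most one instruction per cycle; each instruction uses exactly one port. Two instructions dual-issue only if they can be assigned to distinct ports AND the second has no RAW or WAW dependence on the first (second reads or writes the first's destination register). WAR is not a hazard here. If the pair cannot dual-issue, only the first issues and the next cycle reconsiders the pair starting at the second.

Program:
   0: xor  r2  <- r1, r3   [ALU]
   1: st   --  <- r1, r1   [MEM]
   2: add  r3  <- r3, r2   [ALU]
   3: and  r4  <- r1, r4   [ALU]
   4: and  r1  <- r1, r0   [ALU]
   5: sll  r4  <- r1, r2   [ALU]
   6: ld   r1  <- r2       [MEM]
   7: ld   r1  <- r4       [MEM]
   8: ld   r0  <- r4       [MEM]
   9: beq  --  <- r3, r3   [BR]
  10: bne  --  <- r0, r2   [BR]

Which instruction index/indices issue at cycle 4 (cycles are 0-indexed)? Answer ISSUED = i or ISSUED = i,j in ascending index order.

t=0 i0,i1:xor.ALU st.MEM ; pair
t=1 i2,i3:add.ALU and.ALU ; pair
t=2 i4:and.ALU ; RAW r1
t=3 i5,i6:sll.ALU ld.MEM ; pair
t=4 i7:ld.MEM ; no-port MEM/MEM
t=5 i8,i9:ld.MEM beq.BR ; pair
t=6 i10:bne.BR ; tail

ISSUED = 7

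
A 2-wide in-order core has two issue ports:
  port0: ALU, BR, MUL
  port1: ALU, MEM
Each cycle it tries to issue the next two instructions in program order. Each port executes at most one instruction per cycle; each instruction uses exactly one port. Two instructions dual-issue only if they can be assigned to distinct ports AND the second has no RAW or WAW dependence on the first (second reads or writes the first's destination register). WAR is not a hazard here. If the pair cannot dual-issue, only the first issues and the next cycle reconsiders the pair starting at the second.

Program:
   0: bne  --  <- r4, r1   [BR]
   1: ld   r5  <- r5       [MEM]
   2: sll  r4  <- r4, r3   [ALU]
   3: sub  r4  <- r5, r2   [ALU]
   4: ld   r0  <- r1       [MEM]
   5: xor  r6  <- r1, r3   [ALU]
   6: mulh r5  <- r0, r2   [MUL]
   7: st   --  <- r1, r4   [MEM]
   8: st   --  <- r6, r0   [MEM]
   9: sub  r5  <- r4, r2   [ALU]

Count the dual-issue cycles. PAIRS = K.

PAIRS = 4

c0: i0/i1 bne/ld  dual
c1: i2 sll  WAW r4
c2: i3/i4 sub/ld  dual
c3: i5/i6 xor/mulh  dual
c4: i7 st  no-port MEM/MEM
c5: i8/i9 st/sub  dual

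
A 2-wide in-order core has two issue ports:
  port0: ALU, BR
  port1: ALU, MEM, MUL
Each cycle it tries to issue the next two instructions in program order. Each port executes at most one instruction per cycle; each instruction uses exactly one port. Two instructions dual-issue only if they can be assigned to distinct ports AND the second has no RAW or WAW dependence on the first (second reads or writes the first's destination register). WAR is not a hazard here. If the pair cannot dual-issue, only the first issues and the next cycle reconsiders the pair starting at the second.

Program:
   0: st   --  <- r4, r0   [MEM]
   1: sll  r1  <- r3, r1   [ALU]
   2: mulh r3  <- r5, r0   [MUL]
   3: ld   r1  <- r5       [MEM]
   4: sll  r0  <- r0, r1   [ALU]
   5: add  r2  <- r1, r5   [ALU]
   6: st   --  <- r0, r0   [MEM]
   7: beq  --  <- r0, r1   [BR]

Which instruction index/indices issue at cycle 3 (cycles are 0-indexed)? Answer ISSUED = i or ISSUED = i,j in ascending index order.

ISSUED = 4,5

t=0 i0,i1:st sll ; pair
t=1 i2:mulh ; no-port MUL/MEM
t=2 i3:ld ; RAW r1
t=3 i4,i5:sll add ; pair
t=4 i6,i7:st beq ; pair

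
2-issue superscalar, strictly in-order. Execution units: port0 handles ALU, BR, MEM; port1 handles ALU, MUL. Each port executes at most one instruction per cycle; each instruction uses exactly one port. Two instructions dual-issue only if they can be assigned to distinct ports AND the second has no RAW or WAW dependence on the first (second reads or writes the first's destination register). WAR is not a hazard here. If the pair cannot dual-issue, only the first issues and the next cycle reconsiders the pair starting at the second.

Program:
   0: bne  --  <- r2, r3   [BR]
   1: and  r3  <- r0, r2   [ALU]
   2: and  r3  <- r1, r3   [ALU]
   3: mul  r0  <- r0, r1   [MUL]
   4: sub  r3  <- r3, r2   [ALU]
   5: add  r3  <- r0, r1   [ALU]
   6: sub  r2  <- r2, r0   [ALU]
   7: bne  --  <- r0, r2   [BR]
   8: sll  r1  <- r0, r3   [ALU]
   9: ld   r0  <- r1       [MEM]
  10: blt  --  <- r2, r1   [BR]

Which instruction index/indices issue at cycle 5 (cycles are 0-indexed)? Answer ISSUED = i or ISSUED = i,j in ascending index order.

#0 head=0: bne.BR and.ALU i0,i1 pair
#1 head=2: and.ALU mul.MUL i2,i3 pair
#2 head=4: sub.ALU i4 WAW r3
#3 head=5: add.ALU sub.ALU i5,i6 pair
#4 head=7: bne.BR sll.ALU i7,i8 pair
#5 head=9: ld.MEM i9 no-port MEM/BR
#6 head=10: blt.BR i10 tail

ISSUED = 9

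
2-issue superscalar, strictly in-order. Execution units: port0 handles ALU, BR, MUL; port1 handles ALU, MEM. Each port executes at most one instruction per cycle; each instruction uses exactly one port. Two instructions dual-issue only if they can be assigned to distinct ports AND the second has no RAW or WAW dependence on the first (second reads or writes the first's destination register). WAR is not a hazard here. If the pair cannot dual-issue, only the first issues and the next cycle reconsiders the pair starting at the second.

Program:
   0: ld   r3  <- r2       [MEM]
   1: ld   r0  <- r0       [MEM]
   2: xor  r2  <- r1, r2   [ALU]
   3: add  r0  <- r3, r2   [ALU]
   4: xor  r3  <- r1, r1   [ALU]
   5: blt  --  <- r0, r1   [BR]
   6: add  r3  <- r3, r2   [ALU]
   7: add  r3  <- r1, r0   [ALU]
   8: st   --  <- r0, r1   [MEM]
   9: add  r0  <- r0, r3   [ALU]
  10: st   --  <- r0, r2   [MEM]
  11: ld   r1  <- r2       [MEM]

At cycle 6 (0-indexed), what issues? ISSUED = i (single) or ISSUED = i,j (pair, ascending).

#0 head=0: ld.MEM i0 no-port MEM/MEM
#1 head=1: ld.MEM xor.ALU i1+i2 pair
#2 head=3: add.ALU xor.ALU i3+i4 pair
#3 head=5: blt.BR add.ALU i5+i6 pair
#4 head=7: add.ALU st.MEM i7+i8 pair
#5 head=9: add.ALU i9 RAW r0
#6 head=10: st.MEM i10 no-port MEM/MEM
#7 head=11: ld.MEM i11 tail

ISSUED = 10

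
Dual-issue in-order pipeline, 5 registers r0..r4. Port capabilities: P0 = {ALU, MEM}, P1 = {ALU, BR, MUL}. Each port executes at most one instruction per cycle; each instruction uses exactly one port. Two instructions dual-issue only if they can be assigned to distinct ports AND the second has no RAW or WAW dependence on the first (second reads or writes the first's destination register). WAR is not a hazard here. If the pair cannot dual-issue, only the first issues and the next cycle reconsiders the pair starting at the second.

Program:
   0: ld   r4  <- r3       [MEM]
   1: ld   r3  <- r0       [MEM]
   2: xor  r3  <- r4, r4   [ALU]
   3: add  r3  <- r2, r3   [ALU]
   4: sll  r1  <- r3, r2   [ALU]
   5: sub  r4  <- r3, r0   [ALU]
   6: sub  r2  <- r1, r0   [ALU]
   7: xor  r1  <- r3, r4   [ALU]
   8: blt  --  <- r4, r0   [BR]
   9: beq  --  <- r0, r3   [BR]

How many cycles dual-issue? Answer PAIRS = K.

PAIRS = 2

#0 head=0: ld.MEM i0 no-port MEM/MEM
#1 head=1: ld.MEM i1 WAW r3
#2 head=2: xor.ALU i2 RAW+WAW r3
#3 head=3: add.ALU i3 RAW r3
#4 head=4: sll.ALU+sub.ALU i4+i5 dual
#5 head=6: sub.ALU+xor.ALU i6+i7 dual
#6 head=8: blt.BR i8 no-port BR/BR
#7 head=9: beq.BR i9 tail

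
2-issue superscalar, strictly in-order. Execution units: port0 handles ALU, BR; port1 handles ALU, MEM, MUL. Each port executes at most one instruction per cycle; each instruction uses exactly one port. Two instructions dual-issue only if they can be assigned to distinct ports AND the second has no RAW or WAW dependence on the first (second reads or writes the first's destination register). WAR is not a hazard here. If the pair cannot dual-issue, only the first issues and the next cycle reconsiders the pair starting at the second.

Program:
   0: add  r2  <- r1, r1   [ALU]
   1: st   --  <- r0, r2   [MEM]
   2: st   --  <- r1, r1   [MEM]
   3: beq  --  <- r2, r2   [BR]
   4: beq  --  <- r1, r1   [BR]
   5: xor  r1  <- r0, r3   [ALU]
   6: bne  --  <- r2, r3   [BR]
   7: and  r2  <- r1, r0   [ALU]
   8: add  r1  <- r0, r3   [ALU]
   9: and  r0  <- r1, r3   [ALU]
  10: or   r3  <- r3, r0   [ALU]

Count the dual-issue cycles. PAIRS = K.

PAIRS = 3

t=0 i0:add ; RAW r2
t=1 i1:st ; no-port MEM/MEM
t=2 i2&i3:st+beq ; pair
t=3 i4&i5:beq+xor ; pair
t=4 i6&i7:bne+and ; pair
t=5 i8:add ; RAW r1
t=6 i9:and ; RAW r0
t=7 i10:or ; tail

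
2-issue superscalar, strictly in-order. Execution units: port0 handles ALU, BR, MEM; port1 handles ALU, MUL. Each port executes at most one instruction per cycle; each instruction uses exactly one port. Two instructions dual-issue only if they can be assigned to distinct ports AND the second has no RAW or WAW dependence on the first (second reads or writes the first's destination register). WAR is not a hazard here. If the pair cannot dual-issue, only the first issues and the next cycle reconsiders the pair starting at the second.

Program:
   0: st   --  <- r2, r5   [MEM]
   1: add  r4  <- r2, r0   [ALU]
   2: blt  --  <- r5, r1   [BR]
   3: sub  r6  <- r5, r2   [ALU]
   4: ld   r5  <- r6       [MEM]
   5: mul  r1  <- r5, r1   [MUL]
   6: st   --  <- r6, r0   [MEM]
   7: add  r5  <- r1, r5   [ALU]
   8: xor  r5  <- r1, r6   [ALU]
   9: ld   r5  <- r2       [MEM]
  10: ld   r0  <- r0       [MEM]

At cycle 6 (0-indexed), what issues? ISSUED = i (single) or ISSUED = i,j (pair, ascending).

ISSUED = 9

t=0 i0&i1:st/add ; dual
t=1 i2&i3:blt/sub ; dual
t=2 i4:ld ; RAW r5
t=3 i5&i6:mul/st ; dual
t=4 i7:add ; WAW r5
t=5 i8:xor ; WAW r5
t=6 i9:ld ; no-port MEM/MEM
t=7 i10:ld ; tail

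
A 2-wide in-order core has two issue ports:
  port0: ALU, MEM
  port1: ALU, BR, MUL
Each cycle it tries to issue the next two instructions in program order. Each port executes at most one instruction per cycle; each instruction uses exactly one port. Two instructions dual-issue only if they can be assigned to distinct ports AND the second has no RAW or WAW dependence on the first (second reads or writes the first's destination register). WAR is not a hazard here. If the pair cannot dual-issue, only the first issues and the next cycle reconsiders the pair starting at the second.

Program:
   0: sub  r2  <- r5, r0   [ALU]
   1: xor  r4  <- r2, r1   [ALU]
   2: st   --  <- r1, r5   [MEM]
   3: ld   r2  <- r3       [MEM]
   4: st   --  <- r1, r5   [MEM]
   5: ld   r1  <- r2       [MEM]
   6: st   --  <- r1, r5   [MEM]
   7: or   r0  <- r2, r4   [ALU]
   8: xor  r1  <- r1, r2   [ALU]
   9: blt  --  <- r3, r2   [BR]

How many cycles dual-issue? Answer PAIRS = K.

PAIRS = 3

t=0 i0:sub.ALU ; RAW r2
t=1 i1,i2:xor.ALU+st.MEM ; 2-wide
t=2 i3:ld.MEM ; no-port MEM/MEM
t=3 i4:st.MEM ; no-port MEM/MEM
t=4 i5:ld.MEM ; no-port MEM/MEM
t=5 i6,i7:st.MEM+or.ALU ; 2-wide
t=6 i8,i9:xor.ALU+blt.BR ; 2-wide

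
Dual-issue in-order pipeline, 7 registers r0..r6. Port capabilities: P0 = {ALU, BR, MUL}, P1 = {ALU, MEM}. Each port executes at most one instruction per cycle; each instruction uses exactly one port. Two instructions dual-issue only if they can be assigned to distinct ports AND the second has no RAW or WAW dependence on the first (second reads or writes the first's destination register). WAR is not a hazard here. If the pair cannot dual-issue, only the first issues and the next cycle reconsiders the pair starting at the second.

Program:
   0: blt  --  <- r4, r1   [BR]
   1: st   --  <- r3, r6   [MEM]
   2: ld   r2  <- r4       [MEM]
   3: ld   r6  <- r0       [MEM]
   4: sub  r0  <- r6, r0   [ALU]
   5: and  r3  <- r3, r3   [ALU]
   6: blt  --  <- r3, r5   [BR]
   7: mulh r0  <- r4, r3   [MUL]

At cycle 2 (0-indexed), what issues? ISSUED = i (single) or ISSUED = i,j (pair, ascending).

ISSUED = 3

#0 head=0: blt;st i0&i1 2-wide
#1 head=2: ld i2 no-port MEM/MEM
#2 head=3: ld i3 RAW r6
#3 head=4: sub;and i4&i5 2-wide
#4 head=6: blt i6 no-port BR/MUL
#5 head=7: mulh i7 tail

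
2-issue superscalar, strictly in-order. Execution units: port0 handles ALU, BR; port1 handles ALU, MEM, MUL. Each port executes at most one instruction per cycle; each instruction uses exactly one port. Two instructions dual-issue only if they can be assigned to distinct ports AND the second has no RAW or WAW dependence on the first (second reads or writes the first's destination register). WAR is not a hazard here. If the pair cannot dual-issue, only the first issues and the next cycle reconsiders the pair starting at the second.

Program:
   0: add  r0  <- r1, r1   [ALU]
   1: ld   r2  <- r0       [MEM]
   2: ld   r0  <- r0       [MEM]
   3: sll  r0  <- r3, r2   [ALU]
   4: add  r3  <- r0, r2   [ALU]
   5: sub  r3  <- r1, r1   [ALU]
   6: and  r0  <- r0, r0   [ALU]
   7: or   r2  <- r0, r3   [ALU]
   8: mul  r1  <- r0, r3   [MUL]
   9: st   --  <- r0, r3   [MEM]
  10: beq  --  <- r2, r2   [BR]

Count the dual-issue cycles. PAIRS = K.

PAIRS = 3

0. add @i0  | RAW r0
1. ld @i1  | no-port MEM/MEM
2. ld @i2  | WAW r0
3. sll @i3  | RAW r0
4. add @i4  | WAW r3
5. sub+and @i5+i6  | dual
6. or+mul @i7+i8  | dual
7. st+beq @i9+i10  | dual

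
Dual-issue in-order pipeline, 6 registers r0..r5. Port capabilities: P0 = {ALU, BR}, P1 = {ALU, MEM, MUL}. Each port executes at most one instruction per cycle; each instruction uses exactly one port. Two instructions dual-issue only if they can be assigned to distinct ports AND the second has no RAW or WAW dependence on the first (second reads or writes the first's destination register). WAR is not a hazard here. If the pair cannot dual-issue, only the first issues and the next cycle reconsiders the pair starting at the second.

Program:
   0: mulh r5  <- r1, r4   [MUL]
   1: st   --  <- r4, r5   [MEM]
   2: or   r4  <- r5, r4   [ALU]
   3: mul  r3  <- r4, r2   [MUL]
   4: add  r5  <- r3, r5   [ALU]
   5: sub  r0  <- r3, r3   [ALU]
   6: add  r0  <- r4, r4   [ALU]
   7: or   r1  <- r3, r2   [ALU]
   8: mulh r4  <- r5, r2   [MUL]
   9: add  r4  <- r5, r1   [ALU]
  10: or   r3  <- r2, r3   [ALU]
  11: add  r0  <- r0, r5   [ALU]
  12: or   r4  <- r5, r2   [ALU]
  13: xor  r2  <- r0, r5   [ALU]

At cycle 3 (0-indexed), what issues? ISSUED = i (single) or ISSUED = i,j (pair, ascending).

c0: i0 mulh  no-port MUL/MEM
c1: i1&i2 st/or  dual
c2: i3 mul  RAW r3
c3: i4&i5 add/sub  dual
c4: i6&i7 add/or  dual
c5: i8 mulh  WAW r4
c6: i9&i10 add/or  dual
c7: i11&i12 add/or  dual
c8: i13 xor  tail

ISSUED = 4,5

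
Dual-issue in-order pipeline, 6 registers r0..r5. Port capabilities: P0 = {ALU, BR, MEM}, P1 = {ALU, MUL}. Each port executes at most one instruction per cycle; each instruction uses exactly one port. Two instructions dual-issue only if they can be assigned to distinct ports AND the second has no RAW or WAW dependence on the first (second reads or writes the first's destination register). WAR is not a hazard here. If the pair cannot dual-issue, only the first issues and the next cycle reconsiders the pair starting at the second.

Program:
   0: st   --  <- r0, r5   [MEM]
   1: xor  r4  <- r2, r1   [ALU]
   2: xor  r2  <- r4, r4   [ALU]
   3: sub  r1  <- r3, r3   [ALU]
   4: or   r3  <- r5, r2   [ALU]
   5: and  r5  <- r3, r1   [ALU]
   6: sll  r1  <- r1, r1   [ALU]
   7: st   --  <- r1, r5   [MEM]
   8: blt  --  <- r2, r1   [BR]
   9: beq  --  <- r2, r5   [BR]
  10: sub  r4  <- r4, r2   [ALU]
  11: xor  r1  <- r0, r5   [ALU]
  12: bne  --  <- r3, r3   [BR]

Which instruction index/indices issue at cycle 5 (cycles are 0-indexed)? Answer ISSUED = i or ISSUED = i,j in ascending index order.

t=0 i0/i1:st.MEM/xor.ALU ; dual
t=1 i2/i3:xor.ALU/sub.ALU ; dual
t=2 i4:or.ALU ; RAW r3
t=3 i5/i6:and.ALU/sll.ALU ; dual
t=4 i7:st.MEM ; no-port MEM/BR
t=5 i8:blt.BR ; no-port BR/BR
t=6 i9/i10:beq.BR/sub.ALU ; dual
t=7 i11/i12:xor.ALU/bne.BR ; dual

ISSUED = 8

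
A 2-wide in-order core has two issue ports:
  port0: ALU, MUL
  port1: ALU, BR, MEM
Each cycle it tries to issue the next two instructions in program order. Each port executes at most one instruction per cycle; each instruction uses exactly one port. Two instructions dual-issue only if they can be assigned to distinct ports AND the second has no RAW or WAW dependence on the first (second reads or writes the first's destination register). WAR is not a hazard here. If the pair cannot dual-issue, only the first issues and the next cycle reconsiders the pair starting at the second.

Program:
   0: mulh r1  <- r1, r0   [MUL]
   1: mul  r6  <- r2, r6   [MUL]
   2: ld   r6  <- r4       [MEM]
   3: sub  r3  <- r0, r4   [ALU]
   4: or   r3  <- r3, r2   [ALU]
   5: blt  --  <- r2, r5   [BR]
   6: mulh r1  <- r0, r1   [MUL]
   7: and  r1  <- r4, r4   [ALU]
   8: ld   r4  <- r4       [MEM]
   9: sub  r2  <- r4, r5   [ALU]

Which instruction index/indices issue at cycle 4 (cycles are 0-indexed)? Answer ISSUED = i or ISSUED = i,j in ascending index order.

[0] i0  mulh  -- no-port MUL/MUL
[1] i1  mul  -- WAW r6
[2] i2,i3  ld;sub  -- dual
[3] i4,i5  or;blt  -- dual
[4] i6  mulh  -- WAW r1
[5] i7,i8  and;ld  -- dual
[6] i9  sub  -- tail

ISSUED = 6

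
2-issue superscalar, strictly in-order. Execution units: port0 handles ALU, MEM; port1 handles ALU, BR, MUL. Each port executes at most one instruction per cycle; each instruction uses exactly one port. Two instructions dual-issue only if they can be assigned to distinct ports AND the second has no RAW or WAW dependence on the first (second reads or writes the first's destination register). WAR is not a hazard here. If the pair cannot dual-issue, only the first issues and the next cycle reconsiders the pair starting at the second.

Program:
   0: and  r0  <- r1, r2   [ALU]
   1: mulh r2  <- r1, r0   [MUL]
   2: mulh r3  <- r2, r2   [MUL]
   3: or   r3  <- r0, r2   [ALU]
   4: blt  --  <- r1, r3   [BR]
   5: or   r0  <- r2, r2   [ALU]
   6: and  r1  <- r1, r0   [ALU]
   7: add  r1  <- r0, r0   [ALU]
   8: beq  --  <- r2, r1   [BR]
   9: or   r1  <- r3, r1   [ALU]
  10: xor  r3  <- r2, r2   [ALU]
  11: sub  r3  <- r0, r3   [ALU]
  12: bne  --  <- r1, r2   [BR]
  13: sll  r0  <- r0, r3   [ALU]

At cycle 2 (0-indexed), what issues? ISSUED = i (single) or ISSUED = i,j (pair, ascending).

ISSUED = 2

t=0 i0:and.ALU ; RAW r0
t=1 i1:mulh.MUL ; no-port MUL/MUL
t=2 i2:mulh.MUL ; WAW r3
t=3 i3:or.ALU ; RAW r3
t=4 i4,i5:blt.BR/or.ALU ; 2-wide
t=5 i6:and.ALU ; WAW r1
t=6 i7:add.ALU ; RAW r1
t=7 i8,i9:beq.BR/or.ALU ; 2-wide
t=8 i10:xor.ALU ; RAW+WAW r3
t=9 i11,i12:sub.ALU/bne.BR ; 2-wide
t=10 i13:sll.ALU ; tail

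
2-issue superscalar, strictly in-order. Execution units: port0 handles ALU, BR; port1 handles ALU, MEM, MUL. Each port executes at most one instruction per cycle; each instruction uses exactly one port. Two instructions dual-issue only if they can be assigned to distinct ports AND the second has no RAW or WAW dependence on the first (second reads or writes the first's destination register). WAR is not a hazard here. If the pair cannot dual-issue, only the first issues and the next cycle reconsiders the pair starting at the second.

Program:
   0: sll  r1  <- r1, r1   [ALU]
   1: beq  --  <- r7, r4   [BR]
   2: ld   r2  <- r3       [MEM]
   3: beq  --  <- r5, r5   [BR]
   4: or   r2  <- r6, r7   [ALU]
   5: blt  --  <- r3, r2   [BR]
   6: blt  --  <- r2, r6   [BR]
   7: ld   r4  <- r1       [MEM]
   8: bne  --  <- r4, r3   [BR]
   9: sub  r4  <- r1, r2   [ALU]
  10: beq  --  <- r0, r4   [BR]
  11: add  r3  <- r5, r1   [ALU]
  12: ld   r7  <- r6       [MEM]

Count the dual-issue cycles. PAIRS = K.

[0] i0&i1  sll+beq  -- dual
[1] i2&i3  ld+beq  -- dual
[2] i4  or  -- RAW r2
[3] i5  blt  -- no-port BR/BR
[4] i6&i7  blt+ld  -- dual
[5] i8&i9  bne+sub  -- dual
[6] i10&i11  beq+add  -- dual
[7] i12  ld  -- tail

PAIRS = 5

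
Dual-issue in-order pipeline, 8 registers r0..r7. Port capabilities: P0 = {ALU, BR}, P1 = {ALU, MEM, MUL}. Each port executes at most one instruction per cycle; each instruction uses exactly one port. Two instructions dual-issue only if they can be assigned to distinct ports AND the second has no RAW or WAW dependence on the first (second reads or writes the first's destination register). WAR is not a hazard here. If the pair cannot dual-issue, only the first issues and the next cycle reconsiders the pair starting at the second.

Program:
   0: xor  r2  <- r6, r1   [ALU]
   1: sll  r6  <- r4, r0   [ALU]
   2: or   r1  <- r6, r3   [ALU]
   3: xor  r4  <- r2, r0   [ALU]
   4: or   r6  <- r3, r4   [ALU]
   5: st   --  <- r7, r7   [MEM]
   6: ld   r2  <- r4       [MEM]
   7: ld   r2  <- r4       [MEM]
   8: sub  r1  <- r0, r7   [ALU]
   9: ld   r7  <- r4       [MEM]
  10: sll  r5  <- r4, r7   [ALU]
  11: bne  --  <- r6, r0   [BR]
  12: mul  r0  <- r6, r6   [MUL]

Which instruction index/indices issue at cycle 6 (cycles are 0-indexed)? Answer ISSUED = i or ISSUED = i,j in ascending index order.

ISSUED = 10,11

t=0 i0/i1:xor sll ; 2-wide
t=1 i2/i3:or xor ; 2-wide
t=2 i4/i5:or st ; 2-wide
t=3 i6:ld ; no-port MEM/MEM
t=4 i7/i8:ld sub ; 2-wide
t=5 i9:ld ; RAW r7
t=6 i10/i11:sll bne ; 2-wide
t=7 i12:mul ; tail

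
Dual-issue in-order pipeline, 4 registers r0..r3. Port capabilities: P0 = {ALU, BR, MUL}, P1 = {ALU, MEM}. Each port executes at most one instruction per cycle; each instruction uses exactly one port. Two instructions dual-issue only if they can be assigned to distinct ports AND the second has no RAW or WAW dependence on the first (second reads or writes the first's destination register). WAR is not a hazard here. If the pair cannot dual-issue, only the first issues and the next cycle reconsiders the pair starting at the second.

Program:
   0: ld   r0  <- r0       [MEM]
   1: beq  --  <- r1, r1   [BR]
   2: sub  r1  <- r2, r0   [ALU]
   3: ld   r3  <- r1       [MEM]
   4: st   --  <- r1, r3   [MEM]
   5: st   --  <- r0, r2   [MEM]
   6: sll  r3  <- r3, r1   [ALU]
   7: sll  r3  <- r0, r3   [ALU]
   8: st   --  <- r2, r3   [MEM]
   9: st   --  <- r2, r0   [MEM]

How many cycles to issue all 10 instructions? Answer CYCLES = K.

CYCLES = 8

#0 head=0: ld.MEM;beq.BR i0,i1 2-wide
#1 head=2: sub.ALU i2 RAW r1
#2 head=3: ld.MEM i3 no-port MEM/MEM
#3 head=4: st.MEM i4 no-port MEM/MEM
#4 head=5: st.MEM;sll.ALU i5,i6 2-wide
#5 head=7: sll.ALU i7 RAW r3
#6 head=8: st.MEM i8 no-port MEM/MEM
#7 head=9: st.MEM i9 tail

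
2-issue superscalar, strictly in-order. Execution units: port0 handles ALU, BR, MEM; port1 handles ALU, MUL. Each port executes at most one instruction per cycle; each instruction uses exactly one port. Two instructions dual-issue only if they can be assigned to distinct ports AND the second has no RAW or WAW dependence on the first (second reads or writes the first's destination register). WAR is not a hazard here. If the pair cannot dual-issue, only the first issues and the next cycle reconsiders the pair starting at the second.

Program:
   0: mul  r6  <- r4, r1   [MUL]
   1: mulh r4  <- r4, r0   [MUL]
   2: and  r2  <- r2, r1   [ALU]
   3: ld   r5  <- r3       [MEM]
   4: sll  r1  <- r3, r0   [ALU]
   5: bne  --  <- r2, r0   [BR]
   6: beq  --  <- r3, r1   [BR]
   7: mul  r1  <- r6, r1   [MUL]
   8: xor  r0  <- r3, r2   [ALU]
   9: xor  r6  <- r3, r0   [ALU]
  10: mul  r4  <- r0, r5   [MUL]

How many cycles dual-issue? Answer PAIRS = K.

  cy0 -> i0 (mul) no-port MUL/MUL
  cy1 -> i1,i2 (mulh;and) 2-wide
  cy2 -> i3,i4 (ld;sll) 2-wide
  cy3 -> i5 (bne) no-port BR/BR
  cy4 -> i6,i7 (beq;mul) 2-wide
  cy5 -> i8 (xor) RAW r0
  cy6 -> i9,i10 (xor;mul) 2-wide

PAIRS = 4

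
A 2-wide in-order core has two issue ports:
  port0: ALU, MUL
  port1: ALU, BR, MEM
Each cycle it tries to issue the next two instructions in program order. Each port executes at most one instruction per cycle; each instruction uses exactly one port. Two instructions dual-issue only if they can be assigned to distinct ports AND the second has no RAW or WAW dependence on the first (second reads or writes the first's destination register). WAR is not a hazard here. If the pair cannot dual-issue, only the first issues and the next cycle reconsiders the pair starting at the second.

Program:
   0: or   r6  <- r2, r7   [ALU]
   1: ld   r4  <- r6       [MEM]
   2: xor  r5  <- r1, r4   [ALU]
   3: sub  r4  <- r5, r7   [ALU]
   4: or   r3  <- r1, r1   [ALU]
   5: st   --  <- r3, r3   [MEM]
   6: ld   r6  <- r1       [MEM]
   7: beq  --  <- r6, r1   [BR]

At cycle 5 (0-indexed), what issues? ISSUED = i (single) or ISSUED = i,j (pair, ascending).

ISSUED = 6

t=0 i0:or ; RAW r6
t=1 i1:ld ; RAW r4
t=2 i2:xor ; RAW r5
t=3 i3&i4:sub or ; 2-wide
t=4 i5:st ; no-port MEM/MEM
t=5 i6:ld ; no-port MEM/BR
t=6 i7:beq ; tail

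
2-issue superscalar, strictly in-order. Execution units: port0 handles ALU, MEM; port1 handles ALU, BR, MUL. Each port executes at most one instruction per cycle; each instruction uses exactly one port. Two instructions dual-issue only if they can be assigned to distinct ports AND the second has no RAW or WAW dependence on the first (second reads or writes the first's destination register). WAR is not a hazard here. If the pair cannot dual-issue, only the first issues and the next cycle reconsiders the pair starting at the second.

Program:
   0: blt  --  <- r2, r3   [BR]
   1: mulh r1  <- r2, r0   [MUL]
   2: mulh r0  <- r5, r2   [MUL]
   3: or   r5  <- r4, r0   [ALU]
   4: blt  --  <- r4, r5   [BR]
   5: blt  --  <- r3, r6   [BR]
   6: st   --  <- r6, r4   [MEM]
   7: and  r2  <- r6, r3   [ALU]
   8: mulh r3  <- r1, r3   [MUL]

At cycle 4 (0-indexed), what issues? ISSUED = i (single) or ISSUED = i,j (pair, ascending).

0. blt @i0  | no-port BR/MUL
1. mulh @i1  | no-port MUL/MUL
2. mulh @i2  | RAW r0
3. or @i3  | RAW r5
4. blt @i4  | no-port BR/BR
5. blt st @i5,i6  | pair
6. and mulh @i7,i8  | pair

ISSUED = 4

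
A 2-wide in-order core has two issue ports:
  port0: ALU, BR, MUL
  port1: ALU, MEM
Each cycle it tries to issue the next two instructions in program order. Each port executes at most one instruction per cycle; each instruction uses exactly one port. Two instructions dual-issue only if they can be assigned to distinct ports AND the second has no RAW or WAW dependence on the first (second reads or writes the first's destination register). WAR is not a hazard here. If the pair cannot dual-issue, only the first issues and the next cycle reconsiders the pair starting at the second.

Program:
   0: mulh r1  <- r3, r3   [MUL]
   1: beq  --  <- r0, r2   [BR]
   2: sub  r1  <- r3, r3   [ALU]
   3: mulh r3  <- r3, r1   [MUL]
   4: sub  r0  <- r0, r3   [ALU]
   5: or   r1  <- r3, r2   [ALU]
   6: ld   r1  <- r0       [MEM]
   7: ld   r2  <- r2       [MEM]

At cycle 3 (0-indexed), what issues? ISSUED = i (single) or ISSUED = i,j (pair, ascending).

  cy0 -> i0 (mulh.MUL) no-port MUL/BR
  cy1 -> i1+i2 (beq.BR sub.ALU) 2-wide
  cy2 -> i3 (mulh.MUL) RAW r3
  cy3 -> i4+i5 (sub.ALU or.ALU) 2-wide
  cy4 -> i6 (ld.MEM) no-port MEM/MEM
  cy5 -> i7 (ld.MEM) tail

ISSUED = 4,5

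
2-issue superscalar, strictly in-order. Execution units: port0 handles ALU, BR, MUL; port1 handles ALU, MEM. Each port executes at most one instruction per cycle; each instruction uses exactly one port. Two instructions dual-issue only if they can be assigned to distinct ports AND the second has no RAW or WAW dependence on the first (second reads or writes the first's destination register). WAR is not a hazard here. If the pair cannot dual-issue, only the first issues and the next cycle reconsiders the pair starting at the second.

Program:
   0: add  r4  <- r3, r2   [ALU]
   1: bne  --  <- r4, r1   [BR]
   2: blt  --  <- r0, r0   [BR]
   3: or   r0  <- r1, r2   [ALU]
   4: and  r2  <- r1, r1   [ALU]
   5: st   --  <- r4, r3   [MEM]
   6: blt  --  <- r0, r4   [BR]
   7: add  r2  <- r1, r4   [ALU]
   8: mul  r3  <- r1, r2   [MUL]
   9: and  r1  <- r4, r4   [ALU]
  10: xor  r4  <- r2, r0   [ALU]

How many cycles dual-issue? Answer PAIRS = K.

PAIRS = 4

0. add.ALU @i0  | RAW r4
1. bne.BR @i1  | no-port BR/BR
2. blt.BR+or.ALU @i2/i3  | pair
3. and.ALU+st.MEM @i4/i5  | pair
4. blt.BR+add.ALU @i6/i7  | pair
5. mul.MUL+and.ALU @i8/i9  | pair
6. xor.ALU @i10  | tail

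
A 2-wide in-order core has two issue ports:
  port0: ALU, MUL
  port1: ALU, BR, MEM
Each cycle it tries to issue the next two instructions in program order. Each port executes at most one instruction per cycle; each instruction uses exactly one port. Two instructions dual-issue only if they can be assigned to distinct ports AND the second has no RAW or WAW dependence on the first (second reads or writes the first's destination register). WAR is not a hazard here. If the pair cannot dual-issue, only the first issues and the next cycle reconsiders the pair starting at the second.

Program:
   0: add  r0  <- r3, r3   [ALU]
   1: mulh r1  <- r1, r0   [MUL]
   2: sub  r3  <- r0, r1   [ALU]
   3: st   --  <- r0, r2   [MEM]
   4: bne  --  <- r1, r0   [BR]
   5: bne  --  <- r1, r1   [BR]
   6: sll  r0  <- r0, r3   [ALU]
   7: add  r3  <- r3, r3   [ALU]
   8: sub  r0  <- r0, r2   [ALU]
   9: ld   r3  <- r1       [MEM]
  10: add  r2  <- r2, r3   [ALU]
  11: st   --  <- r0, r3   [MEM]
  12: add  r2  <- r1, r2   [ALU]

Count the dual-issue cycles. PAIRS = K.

PAIRS = 4

c0: i0 add.ALU  RAW r0
c1: i1 mulh.MUL  RAW r1
c2: i2+i3 sub.ALU;st.MEM  pair
c3: i4 bne.BR  no-port BR/BR
c4: i5+i6 bne.BR;sll.ALU  pair
c5: i7+i8 add.ALU;sub.ALU  pair
c6: i9 ld.MEM  RAW r3
c7: i10+i11 add.ALU;st.MEM  pair
c8: i12 add.ALU  tail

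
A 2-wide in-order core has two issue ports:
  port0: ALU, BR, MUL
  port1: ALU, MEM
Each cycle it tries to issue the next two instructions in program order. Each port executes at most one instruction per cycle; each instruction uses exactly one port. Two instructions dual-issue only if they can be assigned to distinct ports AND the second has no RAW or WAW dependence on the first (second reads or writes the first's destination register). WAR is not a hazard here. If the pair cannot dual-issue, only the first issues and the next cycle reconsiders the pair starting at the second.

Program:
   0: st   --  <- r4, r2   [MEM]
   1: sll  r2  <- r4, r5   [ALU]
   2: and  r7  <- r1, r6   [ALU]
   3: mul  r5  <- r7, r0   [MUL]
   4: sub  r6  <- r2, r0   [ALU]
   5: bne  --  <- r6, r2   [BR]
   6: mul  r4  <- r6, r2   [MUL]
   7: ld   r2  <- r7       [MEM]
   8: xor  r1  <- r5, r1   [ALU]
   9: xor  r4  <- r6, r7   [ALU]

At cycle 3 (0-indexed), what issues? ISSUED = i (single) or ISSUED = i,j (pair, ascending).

ISSUED = 5

  cy0 -> i0/i1 (st.MEM;sll.ALU) dual
  cy1 -> i2 (and.ALU) RAW r7
  cy2 -> i3/i4 (mul.MUL;sub.ALU) dual
  cy3 -> i5 (bne.BR) no-port BR/MUL
  cy4 -> i6/i7 (mul.MUL;ld.MEM) dual
  cy5 -> i8/i9 (xor.ALU;xor.ALU) dual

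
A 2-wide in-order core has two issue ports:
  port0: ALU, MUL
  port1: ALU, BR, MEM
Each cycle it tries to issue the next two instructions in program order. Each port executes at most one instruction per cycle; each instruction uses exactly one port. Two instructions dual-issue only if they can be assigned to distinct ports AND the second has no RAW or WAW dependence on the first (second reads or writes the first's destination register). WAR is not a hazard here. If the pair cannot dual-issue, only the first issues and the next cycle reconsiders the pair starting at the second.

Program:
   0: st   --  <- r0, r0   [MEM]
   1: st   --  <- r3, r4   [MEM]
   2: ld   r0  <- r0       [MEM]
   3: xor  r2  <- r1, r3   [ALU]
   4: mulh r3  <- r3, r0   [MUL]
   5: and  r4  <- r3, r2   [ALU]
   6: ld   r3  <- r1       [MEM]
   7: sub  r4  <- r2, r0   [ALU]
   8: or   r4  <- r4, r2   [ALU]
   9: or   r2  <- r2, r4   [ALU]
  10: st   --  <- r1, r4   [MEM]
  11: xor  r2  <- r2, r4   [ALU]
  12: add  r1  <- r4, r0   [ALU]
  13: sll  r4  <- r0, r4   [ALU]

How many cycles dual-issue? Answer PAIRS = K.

PAIRS = 4

t=0 i0:st ; no-port MEM/MEM
t=1 i1:st ; no-port MEM/MEM
t=2 i2/i3:ld xor ; 2-wide
t=3 i4:mulh ; RAW r3
t=4 i5/i6:and ld ; 2-wide
t=5 i7:sub ; RAW+WAW r4
t=6 i8:or ; RAW r4
t=7 i9/i10:or st ; 2-wide
t=8 i11/i12:xor add ; 2-wide
t=9 i13:sll ; tail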